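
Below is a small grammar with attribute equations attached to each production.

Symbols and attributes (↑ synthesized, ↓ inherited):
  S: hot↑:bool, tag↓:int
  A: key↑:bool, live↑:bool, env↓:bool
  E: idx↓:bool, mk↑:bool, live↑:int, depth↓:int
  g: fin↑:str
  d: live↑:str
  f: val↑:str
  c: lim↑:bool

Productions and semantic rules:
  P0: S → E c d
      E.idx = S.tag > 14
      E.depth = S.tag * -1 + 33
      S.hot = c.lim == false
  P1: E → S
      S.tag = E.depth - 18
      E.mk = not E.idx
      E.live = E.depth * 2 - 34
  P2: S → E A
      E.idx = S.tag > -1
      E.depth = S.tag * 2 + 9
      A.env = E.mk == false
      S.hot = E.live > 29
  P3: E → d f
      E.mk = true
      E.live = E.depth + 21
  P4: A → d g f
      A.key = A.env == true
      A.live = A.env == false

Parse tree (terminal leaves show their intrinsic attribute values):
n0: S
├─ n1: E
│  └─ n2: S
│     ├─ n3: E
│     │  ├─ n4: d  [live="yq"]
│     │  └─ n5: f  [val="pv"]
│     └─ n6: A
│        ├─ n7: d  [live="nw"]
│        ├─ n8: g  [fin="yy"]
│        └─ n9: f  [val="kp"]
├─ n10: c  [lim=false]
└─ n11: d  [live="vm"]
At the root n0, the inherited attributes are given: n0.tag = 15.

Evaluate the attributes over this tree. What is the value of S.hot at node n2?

true

1. n0.tag = 15  [given at root]
2. n1.idx = true  [S.tag > 14]
3. n1.depth = 18  [S.tag * -1 + 33]
4. n2.tag = 0  [E.depth - 18]
5. n3.idx = true  [S.tag > -1]
6. n3.depth = 9  [S.tag * 2 + 9]
7. n4.live = "yq"  [terminal]
8. n5.val = "pv"  [terminal]
9. n3.mk = true  [true]
10. n3.live = 30  [E.depth + 21]
11. n6.env = false  [E.mk == false]
12. n7.live = "nw"  [terminal]
13. n8.fin = "yy"  [terminal]
14. n9.val = "kp"  [terminal]
15. n6.key = false  [A.env == true]
16. n6.live = true  [A.env == false]
17. n2.hot = true  [E.live > 29]
18. n1.mk = false  [not E.idx]
19. n1.live = 2  [E.depth * 2 - 34]
20. n10.lim = false  [terminal]
21. n11.live = "vm"  [terminal]
22. n0.hot = true  [c.lim == false]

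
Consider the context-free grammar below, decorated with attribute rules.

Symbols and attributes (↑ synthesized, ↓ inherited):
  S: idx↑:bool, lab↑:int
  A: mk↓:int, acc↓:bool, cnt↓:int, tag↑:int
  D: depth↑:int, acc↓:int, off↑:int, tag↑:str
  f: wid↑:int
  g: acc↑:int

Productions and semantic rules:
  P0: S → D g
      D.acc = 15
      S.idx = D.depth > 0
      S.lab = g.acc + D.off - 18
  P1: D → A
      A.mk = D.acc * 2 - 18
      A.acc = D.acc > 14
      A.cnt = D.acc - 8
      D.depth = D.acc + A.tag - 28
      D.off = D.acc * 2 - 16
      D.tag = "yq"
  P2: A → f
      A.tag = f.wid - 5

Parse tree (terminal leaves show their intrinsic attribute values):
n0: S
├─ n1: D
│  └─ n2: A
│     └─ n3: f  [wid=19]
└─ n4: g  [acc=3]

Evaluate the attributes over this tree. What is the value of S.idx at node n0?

1. n1.acc = 15  [15]
2. n2.mk = 12  [D.acc * 2 - 18]
3. n2.acc = true  [D.acc > 14]
4. n2.cnt = 7  [D.acc - 8]
5. n3.wid = 19  [terminal]
6. n2.tag = 14  [f.wid - 5]
7. n1.depth = 1  [D.acc + A.tag - 28]
8. n1.off = 14  [D.acc * 2 - 16]
9. n1.tag = "yq"  ["yq"]
10. n4.acc = 3  [terminal]
11. n0.idx = true  [D.depth > 0]
12. n0.lab = -1  [g.acc + D.off - 18]

true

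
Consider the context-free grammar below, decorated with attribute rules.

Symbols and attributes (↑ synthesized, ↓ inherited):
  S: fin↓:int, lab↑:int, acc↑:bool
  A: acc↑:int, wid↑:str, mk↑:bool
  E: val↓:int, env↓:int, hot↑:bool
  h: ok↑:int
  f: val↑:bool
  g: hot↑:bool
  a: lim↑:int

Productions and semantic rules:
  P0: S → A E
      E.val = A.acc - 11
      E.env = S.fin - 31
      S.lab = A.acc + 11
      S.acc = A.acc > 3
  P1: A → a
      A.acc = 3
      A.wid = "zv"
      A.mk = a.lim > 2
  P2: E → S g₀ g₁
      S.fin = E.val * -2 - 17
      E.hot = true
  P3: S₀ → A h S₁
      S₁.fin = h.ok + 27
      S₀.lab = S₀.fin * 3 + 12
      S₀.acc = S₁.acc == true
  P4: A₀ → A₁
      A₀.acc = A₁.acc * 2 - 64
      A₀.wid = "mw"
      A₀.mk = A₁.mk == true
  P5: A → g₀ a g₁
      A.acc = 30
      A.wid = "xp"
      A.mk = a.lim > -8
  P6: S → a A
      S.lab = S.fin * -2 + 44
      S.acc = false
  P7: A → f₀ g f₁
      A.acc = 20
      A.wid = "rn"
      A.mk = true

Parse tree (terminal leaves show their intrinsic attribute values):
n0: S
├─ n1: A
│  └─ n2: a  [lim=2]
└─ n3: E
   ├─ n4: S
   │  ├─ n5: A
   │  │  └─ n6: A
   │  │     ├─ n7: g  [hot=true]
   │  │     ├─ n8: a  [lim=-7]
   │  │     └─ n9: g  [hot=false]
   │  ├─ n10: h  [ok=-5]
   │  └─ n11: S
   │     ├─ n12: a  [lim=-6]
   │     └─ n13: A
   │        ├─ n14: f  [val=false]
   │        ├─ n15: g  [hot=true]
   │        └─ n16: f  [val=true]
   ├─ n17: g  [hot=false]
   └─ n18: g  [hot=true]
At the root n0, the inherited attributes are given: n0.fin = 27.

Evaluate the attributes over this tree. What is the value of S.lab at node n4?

9

1. n0.fin = 27  [given at root]
2. n2.lim = 2  [terminal]
3. n1.acc = 3  [3]
4. n1.wid = "zv"  ["zv"]
5. n1.mk = false  [a.lim > 2]
6. n3.val = -8  [A.acc - 11]
7. n3.env = -4  [S.fin - 31]
8. n4.fin = -1  [E.val * -2 - 17]
9. n7.hot = true  [terminal]
10. n8.lim = -7  [terminal]
11. n9.hot = false  [terminal]
12. n6.acc = 30  [30]
13. n6.wid = "xp"  ["xp"]
14. n6.mk = true  [a.lim > -8]
15. n5.acc = -4  [A₁.acc * 2 - 64]
16. n5.wid = "mw"  ["mw"]
17. n5.mk = true  [A₁.mk == true]
18. n10.ok = -5  [terminal]
19. n11.fin = 22  [h.ok + 27]
20. n12.lim = -6  [terminal]
21. n14.val = false  [terminal]
22. n15.hot = true  [terminal]
23. n16.val = true  [terminal]
24. n13.acc = 20  [20]
25. n13.wid = "rn"  ["rn"]
26. n13.mk = true  [true]
27. n11.lab = 0  [S.fin * -2 + 44]
28. n11.acc = false  [false]
29. n4.lab = 9  [S₀.fin * 3 + 12]
30. n4.acc = false  [S₁.acc == true]
31. n17.hot = false  [terminal]
32. n18.hot = true  [terminal]
33. n3.hot = true  [true]
34. n0.lab = 14  [A.acc + 11]
35. n0.acc = false  [A.acc > 3]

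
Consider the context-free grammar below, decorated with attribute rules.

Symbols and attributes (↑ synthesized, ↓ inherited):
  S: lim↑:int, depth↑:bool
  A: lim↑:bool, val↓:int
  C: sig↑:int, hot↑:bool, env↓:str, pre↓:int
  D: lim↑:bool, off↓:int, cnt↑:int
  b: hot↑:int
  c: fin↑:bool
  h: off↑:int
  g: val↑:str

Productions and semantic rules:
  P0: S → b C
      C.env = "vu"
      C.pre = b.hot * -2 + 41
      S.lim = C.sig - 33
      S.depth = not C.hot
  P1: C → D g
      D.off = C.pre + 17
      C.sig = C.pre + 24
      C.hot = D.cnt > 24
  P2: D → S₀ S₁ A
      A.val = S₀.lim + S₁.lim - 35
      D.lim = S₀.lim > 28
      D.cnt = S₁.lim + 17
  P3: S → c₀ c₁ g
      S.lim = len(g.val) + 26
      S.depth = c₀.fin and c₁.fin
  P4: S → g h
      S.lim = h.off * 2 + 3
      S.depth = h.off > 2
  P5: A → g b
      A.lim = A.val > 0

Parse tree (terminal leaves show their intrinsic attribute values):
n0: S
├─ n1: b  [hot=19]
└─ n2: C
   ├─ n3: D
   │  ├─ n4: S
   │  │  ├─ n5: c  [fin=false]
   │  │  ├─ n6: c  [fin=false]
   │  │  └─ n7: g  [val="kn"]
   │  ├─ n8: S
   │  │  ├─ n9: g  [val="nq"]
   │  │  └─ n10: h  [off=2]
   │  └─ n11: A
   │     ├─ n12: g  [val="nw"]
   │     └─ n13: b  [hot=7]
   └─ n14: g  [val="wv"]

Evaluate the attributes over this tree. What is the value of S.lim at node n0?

-6

1. n1.hot = 19  [terminal]
2. n2.env = "vu"  ["vu"]
3. n2.pre = 3  [b.hot * -2 + 41]
4. n3.off = 20  [C.pre + 17]
5. n5.fin = false  [terminal]
6. n6.fin = false  [terminal]
7. n7.val = "kn"  [terminal]
8. n4.lim = 28  [len(g.val) + 26]
9. n4.depth = false  [c₀.fin and c₁.fin]
10. n9.val = "nq"  [terminal]
11. n10.off = 2  [terminal]
12. n8.lim = 7  [h.off * 2 + 3]
13. n8.depth = false  [h.off > 2]
14. n11.val = 0  [S₀.lim + S₁.lim - 35]
15. n12.val = "nw"  [terminal]
16. n13.hot = 7  [terminal]
17. n11.lim = false  [A.val > 0]
18. n3.lim = false  [S₀.lim > 28]
19. n3.cnt = 24  [S₁.lim + 17]
20. n14.val = "wv"  [terminal]
21. n2.sig = 27  [C.pre + 24]
22. n2.hot = false  [D.cnt > 24]
23. n0.lim = -6  [C.sig - 33]
24. n0.depth = true  [not C.hot]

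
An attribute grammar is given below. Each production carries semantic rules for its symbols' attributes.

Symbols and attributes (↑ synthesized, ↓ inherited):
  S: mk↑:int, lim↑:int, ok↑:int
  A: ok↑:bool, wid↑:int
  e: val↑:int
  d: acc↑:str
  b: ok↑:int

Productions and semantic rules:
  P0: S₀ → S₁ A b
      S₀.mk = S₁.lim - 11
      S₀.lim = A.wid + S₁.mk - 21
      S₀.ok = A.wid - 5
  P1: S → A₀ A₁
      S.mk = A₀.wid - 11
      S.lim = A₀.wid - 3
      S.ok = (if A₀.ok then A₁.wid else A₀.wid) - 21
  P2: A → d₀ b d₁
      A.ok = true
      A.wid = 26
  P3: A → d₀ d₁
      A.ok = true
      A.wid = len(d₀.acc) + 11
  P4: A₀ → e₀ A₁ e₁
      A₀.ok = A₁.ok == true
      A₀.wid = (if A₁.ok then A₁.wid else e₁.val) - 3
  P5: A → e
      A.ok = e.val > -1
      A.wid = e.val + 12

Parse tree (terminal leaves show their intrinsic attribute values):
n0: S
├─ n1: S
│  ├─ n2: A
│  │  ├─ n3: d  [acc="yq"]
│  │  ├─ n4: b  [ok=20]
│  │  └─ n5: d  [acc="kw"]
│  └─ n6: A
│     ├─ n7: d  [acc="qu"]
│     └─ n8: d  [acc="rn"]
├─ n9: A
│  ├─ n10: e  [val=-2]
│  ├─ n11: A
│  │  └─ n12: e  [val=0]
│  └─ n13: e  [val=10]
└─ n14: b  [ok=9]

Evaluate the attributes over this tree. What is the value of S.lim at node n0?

1. n3.acc = "yq"  [terminal]
2. n4.ok = 20  [terminal]
3. n5.acc = "kw"  [terminal]
4. n2.ok = true  [true]
5. n2.wid = 26  [26]
6. n7.acc = "qu"  [terminal]
7. n8.acc = "rn"  [terminal]
8. n6.ok = true  [true]
9. n6.wid = 13  [len(d₀.acc) + 11]
10. n1.mk = 15  [A₀.wid - 11]
11. n1.lim = 23  [A₀.wid - 3]
12. n1.ok = -8  [(if A₀.ok then A₁.wid else A₀.wid) - 21]
13. n10.val = -2  [terminal]
14. n12.val = 0  [terminal]
15. n11.ok = true  [e.val > -1]
16. n11.wid = 12  [e.val + 12]
17. n13.val = 10  [terminal]
18. n9.ok = true  [A₁.ok == true]
19. n9.wid = 9  [(if A₁.ok then A₁.wid else e₁.val) - 3]
20. n14.ok = 9  [terminal]
21. n0.mk = 12  [S₁.lim - 11]
22. n0.lim = 3  [A.wid + S₁.mk - 21]
23. n0.ok = 4  [A.wid - 5]

3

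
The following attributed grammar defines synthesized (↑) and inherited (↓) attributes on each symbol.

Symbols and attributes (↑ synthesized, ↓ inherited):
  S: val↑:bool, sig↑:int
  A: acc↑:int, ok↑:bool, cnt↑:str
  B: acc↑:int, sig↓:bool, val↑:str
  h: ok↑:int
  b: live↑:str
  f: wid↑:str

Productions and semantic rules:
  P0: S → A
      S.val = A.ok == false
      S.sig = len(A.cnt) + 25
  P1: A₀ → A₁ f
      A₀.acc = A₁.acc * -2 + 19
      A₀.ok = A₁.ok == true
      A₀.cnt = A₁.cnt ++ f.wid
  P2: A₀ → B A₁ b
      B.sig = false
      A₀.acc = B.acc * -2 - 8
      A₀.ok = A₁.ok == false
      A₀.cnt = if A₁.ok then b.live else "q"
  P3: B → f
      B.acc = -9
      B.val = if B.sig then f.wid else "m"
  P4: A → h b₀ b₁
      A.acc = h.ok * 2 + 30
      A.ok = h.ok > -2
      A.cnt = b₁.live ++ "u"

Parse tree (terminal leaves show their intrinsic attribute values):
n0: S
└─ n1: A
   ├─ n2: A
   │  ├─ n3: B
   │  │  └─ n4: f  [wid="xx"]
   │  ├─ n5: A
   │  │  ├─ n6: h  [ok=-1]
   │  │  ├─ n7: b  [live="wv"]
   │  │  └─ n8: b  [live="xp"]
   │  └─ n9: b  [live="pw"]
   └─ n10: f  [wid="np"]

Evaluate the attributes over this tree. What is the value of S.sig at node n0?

29

1. n3.sig = false  [false]
2. n4.wid = "xx"  [terminal]
3. n3.acc = -9  [-9]
4. n3.val = "m"  [if B.sig then f.wid else "m"]
5. n6.ok = -1  [terminal]
6. n7.live = "wv"  [terminal]
7. n8.live = "xp"  [terminal]
8. n5.acc = 28  [h.ok * 2 + 30]
9. n5.ok = true  [h.ok > -2]
10. n5.cnt = "xpu"  [b₁.live ++ "u"]
11. n9.live = "pw"  [terminal]
12. n2.acc = 10  [B.acc * -2 - 8]
13. n2.ok = false  [A₁.ok == false]
14. n2.cnt = "pw"  [if A₁.ok then b.live else "q"]
15. n10.wid = "np"  [terminal]
16. n1.acc = -1  [A₁.acc * -2 + 19]
17. n1.ok = false  [A₁.ok == true]
18. n1.cnt = "pwnp"  [A₁.cnt ++ f.wid]
19. n0.val = true  [A.ok == false]
20. n0.sig = 29  [len(A.cnt) + 25]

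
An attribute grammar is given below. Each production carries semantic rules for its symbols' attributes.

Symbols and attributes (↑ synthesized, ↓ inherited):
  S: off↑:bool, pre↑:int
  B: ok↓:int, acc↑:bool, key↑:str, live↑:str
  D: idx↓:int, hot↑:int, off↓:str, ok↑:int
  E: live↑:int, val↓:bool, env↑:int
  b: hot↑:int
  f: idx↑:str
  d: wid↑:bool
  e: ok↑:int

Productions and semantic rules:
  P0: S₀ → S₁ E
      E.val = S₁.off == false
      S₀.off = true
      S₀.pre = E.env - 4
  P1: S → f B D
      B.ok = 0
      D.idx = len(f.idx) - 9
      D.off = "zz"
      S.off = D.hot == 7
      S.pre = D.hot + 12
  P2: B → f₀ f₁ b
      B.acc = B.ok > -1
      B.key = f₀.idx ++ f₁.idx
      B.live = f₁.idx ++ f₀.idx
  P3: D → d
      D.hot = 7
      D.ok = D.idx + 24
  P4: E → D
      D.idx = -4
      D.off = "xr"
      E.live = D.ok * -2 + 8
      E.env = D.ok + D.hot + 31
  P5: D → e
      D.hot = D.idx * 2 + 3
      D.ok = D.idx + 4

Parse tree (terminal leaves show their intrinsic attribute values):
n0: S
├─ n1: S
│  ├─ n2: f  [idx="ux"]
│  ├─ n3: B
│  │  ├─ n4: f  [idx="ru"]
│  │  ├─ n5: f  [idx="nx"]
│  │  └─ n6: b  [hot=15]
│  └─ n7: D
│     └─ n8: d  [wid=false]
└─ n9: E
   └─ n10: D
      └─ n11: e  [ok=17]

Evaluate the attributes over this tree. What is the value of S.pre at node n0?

22

1. n2.idx = "ux"  [terminal]
2. n3.ok = 0  [0]
3. n4.idx = "ru"  [terminal]
4. n5.idx = "nx"  [terminal]
5. n6.hot = 15  [terminal]
6. n3.acc = true  [B.ok > -1]
7. n3.key = "runx"  [f₀.idx ++ f₁.idx]
8. n3.live = "nxru"  [f₁.idx ++ f₀.idx]
9. n7.idx = -7  [len(f.idx) - 9]
10. n7.off = "zz"  ["zz"]
11. n8.wid = false  [terminal]
12. n7.hot = 7  [7]
13. n7.ok = 17  [D.idx + 24]
14. n1.off = true  [D.hot == 7]
15. n1.pre = 19  [D.hot + 12]
16. n9.val = false  [S₁.off == false]
17. n10.idx = -4  [-4]
18. n10.off = "xr"  ["xr"]
19. n11.ok = 17  [terminal]
20. n10.hot = -5  [D.idx * 2 + 3]
21. n10.ok = 0  [D.idx + 4]
22. n9.live = 8  [D.ok * -2 + 8]
23. n9.env = 26  [D.ok + D.hot + 31]
24. n0.off = true  [true]
25. n0.pre = 22  [E.env - 4]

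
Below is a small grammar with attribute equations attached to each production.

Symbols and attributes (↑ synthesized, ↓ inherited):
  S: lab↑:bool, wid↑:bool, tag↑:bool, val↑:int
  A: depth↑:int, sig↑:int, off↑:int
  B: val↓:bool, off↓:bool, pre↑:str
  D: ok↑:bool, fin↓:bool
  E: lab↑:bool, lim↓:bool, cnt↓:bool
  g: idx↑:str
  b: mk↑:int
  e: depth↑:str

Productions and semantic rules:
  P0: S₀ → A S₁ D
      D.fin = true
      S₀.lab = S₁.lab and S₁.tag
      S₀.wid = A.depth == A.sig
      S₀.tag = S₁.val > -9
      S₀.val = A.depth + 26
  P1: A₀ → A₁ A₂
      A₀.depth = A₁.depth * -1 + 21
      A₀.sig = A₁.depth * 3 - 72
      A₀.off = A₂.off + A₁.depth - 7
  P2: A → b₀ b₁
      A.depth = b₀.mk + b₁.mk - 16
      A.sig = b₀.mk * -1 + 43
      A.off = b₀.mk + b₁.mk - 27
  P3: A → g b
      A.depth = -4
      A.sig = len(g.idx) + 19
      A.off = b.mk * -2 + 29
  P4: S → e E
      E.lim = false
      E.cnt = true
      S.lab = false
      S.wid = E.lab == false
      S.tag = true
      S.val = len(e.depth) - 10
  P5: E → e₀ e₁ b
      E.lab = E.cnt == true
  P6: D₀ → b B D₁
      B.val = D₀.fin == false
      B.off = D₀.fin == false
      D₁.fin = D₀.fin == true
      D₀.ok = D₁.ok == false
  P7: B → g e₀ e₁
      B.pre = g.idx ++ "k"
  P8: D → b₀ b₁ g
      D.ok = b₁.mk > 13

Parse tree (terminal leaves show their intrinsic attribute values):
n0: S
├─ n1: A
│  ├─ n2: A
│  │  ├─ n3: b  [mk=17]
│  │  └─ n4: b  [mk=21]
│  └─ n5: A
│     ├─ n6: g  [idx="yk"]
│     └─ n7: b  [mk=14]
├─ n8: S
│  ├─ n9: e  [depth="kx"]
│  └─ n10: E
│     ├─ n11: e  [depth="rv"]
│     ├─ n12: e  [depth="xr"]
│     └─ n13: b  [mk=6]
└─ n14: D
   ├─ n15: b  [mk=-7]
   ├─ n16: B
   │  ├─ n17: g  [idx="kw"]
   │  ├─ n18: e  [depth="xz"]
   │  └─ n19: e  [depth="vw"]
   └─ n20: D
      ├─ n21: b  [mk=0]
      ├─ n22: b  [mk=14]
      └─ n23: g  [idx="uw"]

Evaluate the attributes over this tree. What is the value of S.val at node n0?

25

1. n3.mk = 17  [terminal]
2. n4.mk = 21  [terminal]
3. n2.depth = 22  [b₀.mk + b₁.mk - 16]
4. n2.sig = 26  [b₀.mk * -1 + 43]
5. n2.off = 11  [b₀.mk + b₁.mk - 27]
6. n6.idx = "yk"  [terminal]
7. n7.mk = 14  [terminal]
8. n5.depth = -4  [-4]
9. n5.sig = 21  [len(g.idx) + 19]
10. n5.off = 1  [b.mk * -2 + 29]
11. n1.depth = -1  [A₁.depth * -1 + 21]
12. n1.sig = -6  [A₁.depth * 3 - 72]
13. n1.off = 16  [A₂.off + A₁.depth - 7]
14. n9.depth = "kx"  [terminal]
15. n10.lim = false  [false]
16. n10.cnt = true  [true]
17. n11.depth = "rv"  [terminal]
18. n12.depth = "xr"  [terminal]
19. n13.mk = 6  [terminal]
20. n10.lab = true  [E.cnt == true]
21. n8.lab = false  [false]
22. n8.wid = false  [E.lab == false]
23. n8.tag = true  [true]
24. n8.val = -8  [len(e.depth) - 10]
25. n14.fin = true  [true]
26. n15.mk = -7  [terminal]
27. n16.val = false  [D₀.fin == false]
28. n16.off = false  [D₀.fin == false]
29. n17.idx = "kw"  [terminal]
30. n18.depth = "xz"  [terminal]
31. n19.depth = "vw"  [terminal]
32. n16.pre = "kwk"  [g.idx ++ "k"]
33. n20.fin = true  [D₀.fin == true]
34. n21.mk = 0  [terminal]
35. n22.mk = 14  [terminal]
36. n23.idx = "uw"  [terminal]
37. n20.ok = true  [b₁.mk > 13]
38. n14.ok = false  [D₁.ok == false]
39. n0.lab = false  [S₁.lab and S₁.tag]
40. n0.wid = false  [A.depth == A.sig]
41. n0.tag = true  [S₁.val > -9]
42. n0.val = 25  [A.depth + 26]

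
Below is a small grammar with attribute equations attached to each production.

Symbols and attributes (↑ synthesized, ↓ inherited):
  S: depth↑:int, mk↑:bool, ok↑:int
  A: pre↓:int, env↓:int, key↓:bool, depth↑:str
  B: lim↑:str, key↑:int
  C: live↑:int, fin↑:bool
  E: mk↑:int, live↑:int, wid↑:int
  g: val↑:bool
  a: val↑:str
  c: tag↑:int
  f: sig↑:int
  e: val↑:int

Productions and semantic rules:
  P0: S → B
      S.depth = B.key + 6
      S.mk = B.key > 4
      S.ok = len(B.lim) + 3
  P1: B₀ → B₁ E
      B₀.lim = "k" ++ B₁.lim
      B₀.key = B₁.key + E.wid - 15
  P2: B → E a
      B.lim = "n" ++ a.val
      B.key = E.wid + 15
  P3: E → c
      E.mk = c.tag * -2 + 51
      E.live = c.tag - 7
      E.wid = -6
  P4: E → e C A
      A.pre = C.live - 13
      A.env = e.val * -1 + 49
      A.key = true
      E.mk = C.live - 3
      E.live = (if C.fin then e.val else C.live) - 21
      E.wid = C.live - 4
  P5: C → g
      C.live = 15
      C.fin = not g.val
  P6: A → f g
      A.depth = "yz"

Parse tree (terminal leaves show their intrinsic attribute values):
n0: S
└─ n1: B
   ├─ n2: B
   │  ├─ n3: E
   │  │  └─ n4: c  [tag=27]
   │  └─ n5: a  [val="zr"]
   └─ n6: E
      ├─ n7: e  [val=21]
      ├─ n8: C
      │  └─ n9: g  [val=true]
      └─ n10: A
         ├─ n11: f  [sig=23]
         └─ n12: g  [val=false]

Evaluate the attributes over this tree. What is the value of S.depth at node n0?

11

1. n4.tag = 27  [terminal]
2. n3.mk = -3  [c.tag * -2 + 51]
3. n3.live = 20  [c.tag - 7]
4. n3.wid = -6  [-6]
5. n5.val = "zr"  [terminal]
6. n2.lim = "nzr"  ["n" ++ a.val]
7. n2.key = 9  [E.wid + 15]
8. n7.val = 21  [terminal]
9. n9.val = true  [terminal]
10. n8.live = 15  [15]
11. n8.fin = false  [not g.val]
12. n10.pre = 2  [C.live - 13]
13. n10.env = 28  [e.val * -1 + 49]
14. n10.key = true  [true]
15. n11.sig = 23  [terminal]
16. n12.val = false  [terminal]
17. n10.depth = "yz"  ["yz"]
18. n6.mk = 12  [C.live - 3]
19. n6.live = -6  [(if C.fin then e.val else C.live) - 21]
20. n6.wid = 11  [C.live - 4]
21. n1.lim = "knzr"  ["k" ++ B₁.lim]
22. n1.key = 5  [B₁.key + E.wid - 15]
23. n0.depth = 11  [B.key + 6]
24. n0.mk = true  [B.key > 4]
25. n0.ok = 7  [len(B.lim) + 3]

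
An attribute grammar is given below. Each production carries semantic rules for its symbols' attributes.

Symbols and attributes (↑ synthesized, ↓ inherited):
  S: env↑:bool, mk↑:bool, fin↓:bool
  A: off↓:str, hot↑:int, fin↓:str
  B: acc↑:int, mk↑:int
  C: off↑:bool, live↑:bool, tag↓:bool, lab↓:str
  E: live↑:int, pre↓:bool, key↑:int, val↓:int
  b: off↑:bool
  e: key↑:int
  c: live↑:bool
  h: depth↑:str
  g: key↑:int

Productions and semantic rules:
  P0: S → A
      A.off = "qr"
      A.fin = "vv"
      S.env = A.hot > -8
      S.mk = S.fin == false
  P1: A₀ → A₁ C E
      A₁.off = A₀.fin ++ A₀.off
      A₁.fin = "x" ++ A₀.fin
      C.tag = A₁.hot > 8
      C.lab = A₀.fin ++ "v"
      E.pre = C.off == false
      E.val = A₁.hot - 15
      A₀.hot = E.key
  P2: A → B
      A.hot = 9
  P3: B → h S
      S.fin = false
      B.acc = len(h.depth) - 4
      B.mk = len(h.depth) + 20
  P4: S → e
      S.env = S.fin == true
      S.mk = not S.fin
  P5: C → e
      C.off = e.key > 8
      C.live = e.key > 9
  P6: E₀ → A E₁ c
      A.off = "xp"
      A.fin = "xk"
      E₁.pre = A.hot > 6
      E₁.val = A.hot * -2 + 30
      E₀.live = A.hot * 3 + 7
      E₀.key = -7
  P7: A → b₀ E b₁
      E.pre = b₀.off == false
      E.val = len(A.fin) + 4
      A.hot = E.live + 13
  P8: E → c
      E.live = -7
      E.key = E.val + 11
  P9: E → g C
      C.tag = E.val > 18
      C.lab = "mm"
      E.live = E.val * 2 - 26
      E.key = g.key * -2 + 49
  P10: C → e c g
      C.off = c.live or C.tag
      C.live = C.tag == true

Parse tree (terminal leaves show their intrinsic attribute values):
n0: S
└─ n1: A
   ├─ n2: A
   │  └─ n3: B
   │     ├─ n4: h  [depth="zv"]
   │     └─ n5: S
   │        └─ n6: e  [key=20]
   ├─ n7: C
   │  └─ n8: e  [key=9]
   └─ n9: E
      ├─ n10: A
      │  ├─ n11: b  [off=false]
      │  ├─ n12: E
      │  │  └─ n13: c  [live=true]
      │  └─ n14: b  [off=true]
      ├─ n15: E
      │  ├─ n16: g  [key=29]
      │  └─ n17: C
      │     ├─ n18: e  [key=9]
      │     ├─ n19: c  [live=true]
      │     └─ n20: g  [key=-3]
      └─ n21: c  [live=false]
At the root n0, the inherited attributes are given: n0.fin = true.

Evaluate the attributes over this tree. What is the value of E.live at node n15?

10

1. n0.fin = true  [given at root]
2. n1.off = "qr"  ["qr"]
3. n1.fin = "vv"  ["vv"]
4. n2.off = "vvqr"  [A₀.fin ++ A₀.off]
5. n2.fin = "xvv"  ["x" ++ A₀.fin]
6. n4.depth = "zv"  [terminal]
7. n5.fin = false  [false]
8. n6.key = 20  [terminal]
9. n5.env = false  [S.fin == true]
10. n5.mk = true  [not S.fin]
11. n3.acc = -2  [len(h.depth) - 4]
12. n3.mk = 22  [len(h.depth) + 20]
13. n2.hot = 9  [9]
14. n7.tag = true  [A₁.hot > 8]
15. n7.lab = "vvv"  [A₀.fin ++ "v"]
16. n8.key = 9  [terminal]
17. n7.off = true  [e.key > 8]
18. n7.live = false  [e.key > 9]
19. n9.pre = false  [C.off == false]
20. n9.val = -6  [A₁.hot - 15]
21. n10.off = "xp"  ["xp"]
22. n10.fin = "xk"  ["xk"]
23. n11.off = false  [terminal]
24. n12.pre = true  [b₀.off == false]
25. n12.val = 6  [len(A.fin) + 4]
26. n13.live = true  [terminal]
27. n12.live = -7  [-7]
28. n12.key = 17  [E.val + 11]
29. n14.off = true  [terminal]
30. n10.hot = 6  [E.live + 13]
31. n15.pre = false  [A.hot > 6]
32. n15.val = 18  [A.hot * -2 + 30]
33. n16.key = 29  [terminal]
34. n17.tag = false  [E.val > 18]
35. n17.lab = "mm"  ["mm"]
36. n18.key = 9  [terminal]
37. n19.live = true  [terminal]
38. n20.key = -3  [terminal]
39. n17.off = true  [c.live or C.tag]
40. n17.live = false  [C.tag == true]
41. n15.live = 10  [E.val * 2 - 26]
42. n15.key = -9  [g.key * -2 + 49]
43. n21.live = false  [terminal]
44. n9.live = 25  [A.hot * 3 + 7]
45. n9.key = -7  [-7]
46. n1.hot = -7  [E.key]
47. n0.env = true  [A.hot > -8]
48. n0.mk = false  [S.fin == false]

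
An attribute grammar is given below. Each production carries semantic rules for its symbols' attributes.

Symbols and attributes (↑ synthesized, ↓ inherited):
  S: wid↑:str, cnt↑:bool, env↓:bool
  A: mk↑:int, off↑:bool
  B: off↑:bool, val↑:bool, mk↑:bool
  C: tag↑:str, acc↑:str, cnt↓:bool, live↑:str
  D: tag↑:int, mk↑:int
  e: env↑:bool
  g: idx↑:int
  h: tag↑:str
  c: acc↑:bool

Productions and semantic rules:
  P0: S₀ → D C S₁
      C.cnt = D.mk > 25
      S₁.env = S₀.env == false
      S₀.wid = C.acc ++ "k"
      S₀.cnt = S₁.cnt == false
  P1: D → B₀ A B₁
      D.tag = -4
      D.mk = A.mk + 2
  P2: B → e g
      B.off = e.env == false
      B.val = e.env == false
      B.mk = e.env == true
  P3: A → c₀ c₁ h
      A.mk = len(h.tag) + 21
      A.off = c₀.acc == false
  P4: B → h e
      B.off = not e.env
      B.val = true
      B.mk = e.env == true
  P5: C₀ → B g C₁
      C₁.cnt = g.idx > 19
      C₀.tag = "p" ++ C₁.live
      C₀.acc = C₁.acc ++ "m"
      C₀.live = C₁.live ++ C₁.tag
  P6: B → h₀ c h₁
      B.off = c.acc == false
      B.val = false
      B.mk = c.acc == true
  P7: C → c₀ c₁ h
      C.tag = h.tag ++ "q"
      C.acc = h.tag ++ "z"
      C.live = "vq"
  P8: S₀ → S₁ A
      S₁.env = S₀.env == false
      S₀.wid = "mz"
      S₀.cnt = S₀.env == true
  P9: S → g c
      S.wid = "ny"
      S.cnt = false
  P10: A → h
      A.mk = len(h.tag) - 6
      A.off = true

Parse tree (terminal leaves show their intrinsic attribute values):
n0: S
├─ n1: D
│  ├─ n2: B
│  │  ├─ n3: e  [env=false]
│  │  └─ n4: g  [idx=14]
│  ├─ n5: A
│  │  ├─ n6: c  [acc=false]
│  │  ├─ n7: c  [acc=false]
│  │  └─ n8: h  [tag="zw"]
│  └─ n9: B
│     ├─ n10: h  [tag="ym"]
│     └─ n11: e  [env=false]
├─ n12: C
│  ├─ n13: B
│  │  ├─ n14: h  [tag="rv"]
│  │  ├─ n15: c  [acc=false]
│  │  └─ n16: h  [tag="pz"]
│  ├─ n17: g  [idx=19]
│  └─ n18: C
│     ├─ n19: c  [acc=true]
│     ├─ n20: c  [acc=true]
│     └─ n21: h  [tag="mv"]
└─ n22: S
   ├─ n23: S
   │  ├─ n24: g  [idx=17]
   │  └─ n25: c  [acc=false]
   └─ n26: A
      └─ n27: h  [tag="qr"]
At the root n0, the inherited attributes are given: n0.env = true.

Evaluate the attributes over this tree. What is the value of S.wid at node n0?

"mvzmk"

1. n0.env = true  [given at root]
2. n3.env = false  [terminal]
3. n4.idx = 14  [terminal]
4. n2.off = true  [e.env == false]
5. n2.val = true  [e.env == false]
6. n2.mk = false  [e.env == true]
7. n6.acc = false  [terminal]
8. n7.acc = false  [terminal]
9. n8.tag = "zw"  [terminal]
10. n5.mk = 23  [len(h.tag) + 21]
11. n5.off = true  [c₀.acc == false]
12. n10.tag = "ym"  [terminal]
13. n11.env = false  [terminal]
14. n9.off = true  [not e.env]
15. n9.val = true  [true]
16. n9.mk = false  [e.env == true]
17. n1.tag = -4  [-4]
18. n1.mk = 25  [A.mk + 2]
19. n12.cnt = false  [D.mk > 25]
20. n14.tag = "rv"  [terminal]
21. n15.acc = false  [terminal]
22. n16.tag = "pz"  [terminal]
23. n13.off = true  [c.acc == false]
24. n13.val = false  [false]
25. n13.mk = false  [c.acc == true]
26. n17.idx = 19  [terminal]
27. n18.cnt = false  [g.idx > 19]
28. n19.acc = true  [terminal]
29. n20.acc = true  [terminal]
30. n21.tag = "mv"  [terminal]
31. n18.tag = "mvq"  [h.tag ++ "q"]
32. n18.acc = "mvz"  [h.tag ++ "z"]
33. n18.live = "vq"  ["vq"]
34. n12.tag = "pvq"  ["p" ++ C₁.live]
35. n12.acc = "mvzm"  [C₁.acc ++ "m"]
36. n12.live = "vqmvq"  [C₁.live ++ C₁.tag]
37. n22.env = false  [S₀.env == false]
38. n23.env = true  [S₀.env == false]
39. n24.idx = 17  [terminal]
40. n25.acc = false  [terminal]
41. n23.wid = "ny"  ["ny"]
42. n23.cnt = false  [false]
43. n27.tag = "qr"  [terminal]
44. n26.mk = -4  [len(h.tag) - 6]
45. n26.off = true  [true]
46. n22.wid = "mz"  ["mz"]
47. n22.cnt = false  [S₀.env == true]
48. n0.wid = "mvzmk"  [C.acc ++ "k"]
49. n0.cnt = true  [S₁.cnt == false]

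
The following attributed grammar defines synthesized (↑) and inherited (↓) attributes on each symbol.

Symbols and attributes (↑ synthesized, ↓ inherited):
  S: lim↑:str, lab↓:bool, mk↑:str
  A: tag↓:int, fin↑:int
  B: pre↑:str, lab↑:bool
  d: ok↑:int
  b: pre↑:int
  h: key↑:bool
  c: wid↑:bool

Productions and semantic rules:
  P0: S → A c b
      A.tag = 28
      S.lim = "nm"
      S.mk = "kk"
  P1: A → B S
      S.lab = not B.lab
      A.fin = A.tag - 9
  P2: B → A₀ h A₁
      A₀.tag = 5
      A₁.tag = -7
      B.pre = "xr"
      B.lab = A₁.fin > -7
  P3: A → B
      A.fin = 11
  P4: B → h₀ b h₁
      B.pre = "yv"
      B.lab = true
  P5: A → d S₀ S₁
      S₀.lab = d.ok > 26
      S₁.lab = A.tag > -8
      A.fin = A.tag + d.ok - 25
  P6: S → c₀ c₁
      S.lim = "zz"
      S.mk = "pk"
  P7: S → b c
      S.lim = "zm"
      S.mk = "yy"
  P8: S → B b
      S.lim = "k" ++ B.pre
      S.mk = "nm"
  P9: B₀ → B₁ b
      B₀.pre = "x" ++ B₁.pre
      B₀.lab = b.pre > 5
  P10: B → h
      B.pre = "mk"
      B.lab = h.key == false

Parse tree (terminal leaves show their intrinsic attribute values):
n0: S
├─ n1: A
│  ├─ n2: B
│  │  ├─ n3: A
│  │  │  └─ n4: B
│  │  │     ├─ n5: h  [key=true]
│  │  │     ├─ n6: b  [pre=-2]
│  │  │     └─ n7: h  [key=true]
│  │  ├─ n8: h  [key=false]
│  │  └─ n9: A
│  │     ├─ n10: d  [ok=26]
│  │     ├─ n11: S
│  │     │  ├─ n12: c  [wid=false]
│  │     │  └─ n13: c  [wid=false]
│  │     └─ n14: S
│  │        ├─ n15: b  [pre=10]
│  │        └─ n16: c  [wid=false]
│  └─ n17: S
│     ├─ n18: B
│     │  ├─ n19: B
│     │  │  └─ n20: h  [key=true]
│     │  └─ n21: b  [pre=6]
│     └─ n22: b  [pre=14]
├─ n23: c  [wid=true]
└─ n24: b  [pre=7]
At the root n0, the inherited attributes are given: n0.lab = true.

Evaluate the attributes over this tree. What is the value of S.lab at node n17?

1. n0.lab = true  [given at root]
2. n1.tag = 28  [28]
3. n3.tag = 5  [5]
4. n5.key = true  [terminal]
5. n6.pre = -2  [terminal]
6. n7.key = true  [terminal]
7. n4.pre = "yv"  ["yv"]
8. n4.lab = true  [true]
9. n3.fin = 11  [11]
10. n8.key = false  [terminal]
11. n9.tag = -7  [-7]
12. n10.ok = 26  [terminal]
13. n11.lab = false  [d.ok > 26]
14. n12.wid = false  [terminal]
15. n13.wid = false  [terminal]
16. n11.lim = "zz"  ["zz"]
17. n11.mk = "pk"  ["pk"]
18. n14.lab = true  [A.tag > -8]
19. n15.pre = 10  [terminal]
20. n16.wid = false  [terminal]
21. n14.lim = "zm"  ["zm"]
22. n14.mk = "yy"  ["yy"]
23. n9.fin = -6  [A.tag + d.ok - 25]
24. n2.pre = "xr"  ["xr"]
25. n2.lab = true  [A₁.fin > -7]
26. n17.lab = false  [not B.lab]
27. n20.key = true  [terminal]
28. n19.pre = "mk"  ["mk"]
29. n19.lab = false  [h.key == false]
30. n21.pre = 6  [terminal]
31. n18.pre = "xmk"  ["x" ++ B₁.pre]
32. n18.lab = true  [b.pre > 5]
33. n22.pre = 14  [terminal]
34. n17.lim = "kxmk"  ["k" ++ B.pre]
35. n17.mk = "nm"  ["nm"]
36. n1.fin = 19  [A.tag - 9]
37. n23.wid = true  [terminal]
38. n24.pre = 7  [terminal]
39. n0.lim = "nm"  ["nm"]
40. n0.mk = "kk"  ["kk"]

false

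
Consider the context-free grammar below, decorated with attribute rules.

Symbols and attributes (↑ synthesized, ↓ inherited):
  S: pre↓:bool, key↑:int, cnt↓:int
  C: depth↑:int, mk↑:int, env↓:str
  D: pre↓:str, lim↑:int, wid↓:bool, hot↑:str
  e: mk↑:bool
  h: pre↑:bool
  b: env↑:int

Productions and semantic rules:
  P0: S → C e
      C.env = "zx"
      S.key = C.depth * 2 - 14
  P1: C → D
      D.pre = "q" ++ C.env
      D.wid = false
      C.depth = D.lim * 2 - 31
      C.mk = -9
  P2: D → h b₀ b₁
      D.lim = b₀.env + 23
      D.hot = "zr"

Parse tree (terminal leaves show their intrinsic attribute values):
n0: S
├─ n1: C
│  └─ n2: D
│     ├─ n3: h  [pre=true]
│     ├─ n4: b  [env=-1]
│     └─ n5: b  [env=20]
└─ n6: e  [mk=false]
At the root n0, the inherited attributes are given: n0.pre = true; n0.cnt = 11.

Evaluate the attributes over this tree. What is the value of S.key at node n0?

1. n0.pre = true  [given at root]
2. n0.cnt = 11  [given at root]
3. n1.env = "zx"  ["zx"]
4. n2.pre = "qzx"  ["q" ++ C.env]
5. n2.wid = false  [false]
6. n3.pre = true  [terminal]
7. n4.env = -1  [terminal]
8. n5.env = 20  [terminal]
9. n2.lim = 22  [b₀.env + 23]
10. n2.hot = "zr"  ["zr"]
11. n1.depth = 13  [D.lim * 2 - 31]
12. n1.mk = -9  [-9]
13. n6.mk = false  [terminal]
14. n0.key = 12  [C.depth * 2 - 14]

12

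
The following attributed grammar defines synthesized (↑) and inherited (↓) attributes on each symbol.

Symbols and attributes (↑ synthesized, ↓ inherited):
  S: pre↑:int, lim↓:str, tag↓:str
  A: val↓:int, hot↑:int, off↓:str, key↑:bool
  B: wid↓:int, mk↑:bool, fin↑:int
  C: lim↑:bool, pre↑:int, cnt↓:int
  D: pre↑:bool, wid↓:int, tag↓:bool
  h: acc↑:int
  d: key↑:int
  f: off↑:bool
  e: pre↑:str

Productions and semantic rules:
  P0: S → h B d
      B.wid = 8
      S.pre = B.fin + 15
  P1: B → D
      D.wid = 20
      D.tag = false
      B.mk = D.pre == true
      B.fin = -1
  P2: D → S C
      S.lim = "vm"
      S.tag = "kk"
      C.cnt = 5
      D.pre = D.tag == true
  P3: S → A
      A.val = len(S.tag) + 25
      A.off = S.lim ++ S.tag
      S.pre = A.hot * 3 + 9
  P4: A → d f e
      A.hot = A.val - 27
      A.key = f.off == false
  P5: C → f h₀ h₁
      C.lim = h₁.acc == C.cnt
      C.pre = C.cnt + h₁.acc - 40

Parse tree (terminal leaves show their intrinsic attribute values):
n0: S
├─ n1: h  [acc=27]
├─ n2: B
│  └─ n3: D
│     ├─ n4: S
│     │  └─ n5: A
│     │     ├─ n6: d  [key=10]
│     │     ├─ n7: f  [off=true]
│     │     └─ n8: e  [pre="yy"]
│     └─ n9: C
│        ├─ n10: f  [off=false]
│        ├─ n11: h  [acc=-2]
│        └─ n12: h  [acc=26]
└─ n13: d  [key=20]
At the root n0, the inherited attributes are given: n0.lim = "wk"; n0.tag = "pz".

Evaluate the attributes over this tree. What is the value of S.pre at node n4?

9

1. n0.lim = "wk"  [given at root]
2. n0.tag = "pz"  [given at root]
3. n1.acc = 27  [terminal]
4. n2.wid = 8  [8]
5. n3.wid = 20  [20]
6. n3.tag = false  [false]
7. n4.lim = "vm"  ["vm"]
8. n4.tag = "kk"  ["kk"]
9. n5.val = 27  [len(S.tag) + 25]
10. n5.off = "vmkk"  [S.lim ++ S.tag]
11. n6.key = 10  [terminal]
12. n7.off = true  [terminal]
13. n8.pre = "yy"  [terminal]
14. n5.hot = 0  [A.val - 27]
15. n5.key = false  [f.off == false]
16. n4.pre = 9  [A.hot * 3 + 9]
17. n9.cnt = 5  [5]
18. n10.off = false  [terminal]
19. n11.acc = -2  [terminal]
20. n12.acc = 26  [terminal]
21. n9.lim = false  [h₁.acc == C.cnt]
22. n9.pre = -9  [C.cnt + h₁.acc - 40]
23. n3.pre = false  [D.tag == true]
24. n2.mk = false  [D.pre == true]
25. n2.fin = -1  [-1]
26. n13.key = 20  [terminal]
27. n0.pre = 14  [B.fin + 15]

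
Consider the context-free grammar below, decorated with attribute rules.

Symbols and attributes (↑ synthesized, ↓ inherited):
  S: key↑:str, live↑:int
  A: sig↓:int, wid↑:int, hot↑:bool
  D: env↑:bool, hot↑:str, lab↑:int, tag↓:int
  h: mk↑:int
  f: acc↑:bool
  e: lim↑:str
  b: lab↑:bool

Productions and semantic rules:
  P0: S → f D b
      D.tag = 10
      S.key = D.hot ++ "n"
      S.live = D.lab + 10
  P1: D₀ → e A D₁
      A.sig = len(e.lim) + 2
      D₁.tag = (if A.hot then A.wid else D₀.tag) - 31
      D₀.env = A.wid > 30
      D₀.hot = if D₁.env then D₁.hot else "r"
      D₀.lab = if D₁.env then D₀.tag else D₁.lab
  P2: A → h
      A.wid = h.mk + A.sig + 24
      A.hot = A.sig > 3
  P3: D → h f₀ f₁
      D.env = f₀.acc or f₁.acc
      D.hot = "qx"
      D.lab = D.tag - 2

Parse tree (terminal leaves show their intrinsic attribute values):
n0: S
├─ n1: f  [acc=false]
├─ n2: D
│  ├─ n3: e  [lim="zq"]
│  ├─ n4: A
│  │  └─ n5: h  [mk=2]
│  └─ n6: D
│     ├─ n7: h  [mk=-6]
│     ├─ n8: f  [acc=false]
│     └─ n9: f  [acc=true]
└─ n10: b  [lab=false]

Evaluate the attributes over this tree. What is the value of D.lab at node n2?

10

1. n1.acc = false  [terminal]
2. n2.tag = 10  [10]
3. n3.lim = "zq"  [terminal]
4. n4.sig = 4  [len(e.lim) + 2]
5. n5.mk = 2  [terminal]
6. n4.wid = 30  [h.mk + A.sig + 24]
7. n4.hot = true  [A.sig > 3]
8. n6.tag = -1  [(if A.hot then A.wid else D₀.tag) - 31]
9. n7.mk = -6  [terminal]
10. n8.acc = false  [terminal]
11. n9.acc = true  [terminal]
12. n6.env = true  [f₀.acc or f₁.acc]
13. n6.hot = "qx"  ["qx"]
14. n6.lab = -3  [D.tag - 2]
15. n2.env = false  [A.wid > 30]
16. n2.hot = "qx"  [if D₁.env then D₁.hot else "r"]
17. n2.lab = 10  [if D₁.env then D₀.tag else D₁.lab]
18. n10.lab = false  [terminal]
19. n0.key = "qxn"  [D.hot ++ "n"]
20. n0.live = 20  [D.lab + 10]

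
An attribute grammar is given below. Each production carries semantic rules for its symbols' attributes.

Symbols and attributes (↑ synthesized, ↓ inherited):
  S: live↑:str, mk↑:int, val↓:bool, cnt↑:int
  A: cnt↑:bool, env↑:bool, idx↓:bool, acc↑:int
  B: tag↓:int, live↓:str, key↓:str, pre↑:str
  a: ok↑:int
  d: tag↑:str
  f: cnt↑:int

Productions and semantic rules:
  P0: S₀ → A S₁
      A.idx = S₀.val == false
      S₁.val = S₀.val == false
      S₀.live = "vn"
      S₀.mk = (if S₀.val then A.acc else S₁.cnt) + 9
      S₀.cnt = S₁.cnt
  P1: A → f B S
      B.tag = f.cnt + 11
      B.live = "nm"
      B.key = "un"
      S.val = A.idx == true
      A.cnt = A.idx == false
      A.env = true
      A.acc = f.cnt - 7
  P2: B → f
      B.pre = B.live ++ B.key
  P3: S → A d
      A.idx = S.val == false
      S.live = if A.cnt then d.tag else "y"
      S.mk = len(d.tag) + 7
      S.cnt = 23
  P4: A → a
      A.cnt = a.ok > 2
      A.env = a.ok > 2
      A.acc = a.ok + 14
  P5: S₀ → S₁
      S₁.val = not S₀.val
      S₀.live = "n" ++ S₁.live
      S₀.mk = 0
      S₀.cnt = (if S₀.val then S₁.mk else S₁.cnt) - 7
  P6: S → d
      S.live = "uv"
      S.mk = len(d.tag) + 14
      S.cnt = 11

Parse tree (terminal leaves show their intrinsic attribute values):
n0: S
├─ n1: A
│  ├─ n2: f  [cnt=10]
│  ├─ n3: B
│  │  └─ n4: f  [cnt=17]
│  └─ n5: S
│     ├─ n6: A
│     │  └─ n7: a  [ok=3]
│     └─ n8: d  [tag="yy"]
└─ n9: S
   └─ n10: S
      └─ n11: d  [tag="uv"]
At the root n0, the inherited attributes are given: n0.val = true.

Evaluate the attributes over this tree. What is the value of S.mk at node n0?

1. n0.val = true  [given at root]
2. n1.idx = false  [S₀.val == false]
3. n2.cnt = 10  [terminal]
4. n3.tag = 21  [f.cnt + 11]
5. n3.live = "nm"  ["nm"]
6. n3.key = "un"  ["un"]
7. n4.cnt = 17  [terminal]
8. n3.pre = "nmun"  [B.live ++ B.key]
9. n5.val = false  [A.idx == true]
10. n6.idx = true  [S.val == false]
11. n7.ok = 3  [terminal]
12. n6.cnt = true  [a.ok > 2]
13. n6.env = true  [a.ok > 2]
14. n6.acc = 17  [a.ok + 14]
15. n8.tag = "yy"  [terminal]
16. n5.live = "yy"  [if A.cnt then d.tag else "y"]
17. n5.mk = 9  [len(d.tag) + 7]
18. n5.cnt = 23  [23]
19. n1.cnt = true  [A.idx == false]
20. n1.env = true  [true]
21. n1.acc = 3  [f.cnt - 7]
22. n9.val = false  [S₀.val == false]
23. n10.val = true  [not S₀.val]
24. n11.tag = "uv"  [terminal]
25. n10.live = "uv"  ["uv"]
26. n10.mk = 16  [len(d.tag) + 14]
27. n10.cnt = 11  [11]
28. n9.live = "nuv"  ["n" ++ S₁.live]
29. n9.mk = 0  [0]
30. n9.cnt = 4  [(if S₀.val then S₁.mk else S₁.cnt) - 7]
31. n0.live = "vn"  ["vn"]
32. n0.mk = 12  [(if S₀.val then A.acc else S₁.cnt) + 9]
33. n0.cnt = 4  [S₁.cnt]

12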